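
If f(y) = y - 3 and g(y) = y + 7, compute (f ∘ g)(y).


Substitute g(y) into f:
f(g(y)) = 1*(y + 7) + (-3)
Expand and combine: y + 4


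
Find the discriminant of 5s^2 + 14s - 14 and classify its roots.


D = b^2 - 4ac = (14)^2 - 4(5)(-14) = 196 + 280 = 476
Since D > 0: two distinct irrational roots


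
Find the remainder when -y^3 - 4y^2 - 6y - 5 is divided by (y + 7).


By the Remainder Theorem, the remainder equals p(-7):
  -1*(-7)^3 = 343
  -4*(-7)^2 = -196
  -6*(-7)^1 = 42
  constant: -5
Sum: 343 - 196 + 42 - 5 = 184


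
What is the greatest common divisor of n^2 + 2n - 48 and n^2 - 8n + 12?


Factor each:
  n^2 + 2n - 48 = (n - 6)(n + 8)
  n^2 - 8n + 12 = (n - 6)(n - 2)
Common monic factor: n - 6


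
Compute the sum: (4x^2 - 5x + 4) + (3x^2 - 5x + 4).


Align terms by degree and add:
  4x^2 - 5x + 4
+ 3x^2 - 5x + 4
= 7x^2 - 10x + 8


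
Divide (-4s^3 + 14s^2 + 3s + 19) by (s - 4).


(-4s^3 + 14s^2 + 3s + 19) / (s - 4)
Step 1: -4s^2 * (s - 4) = -4s^3 + 16s^2; subtract.
Step 2: -2s * (s - 4) = -2s^2 + 8s; subtract.
Step 3: -5 * (s - 4) = -5s + 20; subtract.
Quotient: -4s^2 - 2s - 5, Remainder: -1


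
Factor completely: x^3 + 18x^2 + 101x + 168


Try integer roots (divisors of 168). x=-8: p(-8)=0.
Divide out (x + 8): quotient is x^2 + 10x + 21.
Factor the quadratic: (x + 3)(x + 7)
Result: (x + 8)(x + 3)(x + 7)


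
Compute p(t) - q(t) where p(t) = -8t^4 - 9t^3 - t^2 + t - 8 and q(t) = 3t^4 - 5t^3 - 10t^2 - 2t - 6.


Distribute the minus sign:
  (-8t^4 - 9t^3 - t^2 + t - 8)
- (3t^4 - 5t^3 - 10t^2 - 2t - 6)
Negate second polynomial: -3t^4 + 5t^3 + 10t^2 + 2t + 6
Add: -11t^4 - 4t^3 + 9t^2 + 3t - 2


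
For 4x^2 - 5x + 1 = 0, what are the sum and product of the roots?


For ax^2+bx+c=0: sum = -b/a, product = c/a.
a=4, b=-5, c=1
Sum = -(-5)/4 = 5/4
Product = (1)/4 = 1/4


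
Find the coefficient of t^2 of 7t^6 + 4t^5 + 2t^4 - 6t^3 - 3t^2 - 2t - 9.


Read off the coefficient of t^2: -3


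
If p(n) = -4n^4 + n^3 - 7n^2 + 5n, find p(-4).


Using direct substitution:
  -4 * (-4)^4 = -1024
  1 * (-4)^3 = -64
  -7 * (-4)^2 = -112
  5 * (-4)^1 = -20
  constant: 0
Sum = -1024 - 64 - 112 - 20 + 0 = -1220


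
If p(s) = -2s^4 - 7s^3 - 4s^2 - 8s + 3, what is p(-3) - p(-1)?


p(-3) = 18
p(-1) = 12
p(-3) - p(-1) = 18 - 12 = 6


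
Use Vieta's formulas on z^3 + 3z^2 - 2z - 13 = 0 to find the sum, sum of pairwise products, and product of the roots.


Monic cubic z^3+bz^2+cz+d=0: sum=-b, pairwise sum=c, product=-d.
b=3, c=-2, d=-13
r1+r2+r3 = -3
r1r2+r1r3+r2r3 = -2
r1r2r3 = 13


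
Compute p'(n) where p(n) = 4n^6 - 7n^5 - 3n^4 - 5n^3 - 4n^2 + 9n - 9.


Apply the power rule term by term:
  d/dn(4n^6) = 24n^5
  d/dn(-7n^5) = -35n^4
  d/dn(-3n^4) = -12n^3
  d/dn(-5n^3) = -15n^2
  d/dn(-4n^2) = -8n
  d/dn(9n) = 9
  d/dn(-9) = 0
p'(n) = 24n^5 - 35n^4 - 12n^3 - 15n^2 - 8n + 9


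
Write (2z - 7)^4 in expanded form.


Expand (2z - 7)^4 by repeated multiplication:
  (2z - 7)^2 = 4z^2 - 28z + 49
  (2z - 7)^3 = 8z^3 - 84z^2 + 294z - 343
= 16z^4 - 224z^3 + 1176z^2 - 2744z + 2401


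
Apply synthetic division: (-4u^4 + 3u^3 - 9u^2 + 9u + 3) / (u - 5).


Synthetic division with c = 5. Coefficients: -4, 3, -9, 9, 3
Bring down -4.
  -4 * 5 = -20; -20 + 3 = -17
  -17 * 5 = -85; -85 - 9 = -94
  -94 * 5 = -470; -470 + 9 = -461
  -461 * 5 = -2305; -2305 + 3 = -2302
Quotient: -4u^3 - 17u^2 - 94u - 461, Remainder: -2302


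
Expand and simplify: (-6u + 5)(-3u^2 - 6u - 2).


Distribute each term of the first polynomial:
  (-6u)(-3u^2 - 6u - 2) = 18u^3 + 36u^2 + 12u
  (5)(-3u^2 - 6u - 2) = -15u^2 - 30u - 10
Sum: 18u^3 + 21u^2 - 18u - 10


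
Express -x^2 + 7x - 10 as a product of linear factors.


Roots satisfy r1 + r2 = -b/a = 7 and r1*r2 = c/a = 10.
So r1 = 2, r2 = 5.
-x^2 + 7x - 10 = -(x - r1)(x - r2) = -(x - 2)(x - 5)


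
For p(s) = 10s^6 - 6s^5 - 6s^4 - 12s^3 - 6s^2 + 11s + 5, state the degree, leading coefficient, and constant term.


Highest power of s is 6, with coefficient 10. Constant term is 5.
Degree = 6, leading coefficient = 10, constant term = 5


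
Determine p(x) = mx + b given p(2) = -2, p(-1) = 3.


p(x) = mx + b. Using p(2)=-2, p(-1)=3:
m = (-2 - 3)/(2 + 1) = -5/3 = -5/3
b = -2 - m*(2) = -2 + 10/3 = 4/3
p(x) = -(5/3)x + (4/3)


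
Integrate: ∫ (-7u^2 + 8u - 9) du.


Reverse power rule on each term:
  ∫ -7u^2 du = -(7/3)u^3
  ∫ 8u du = 4u^2
  ∫ -9 du = -9u
F(u) = -(7/3)u^3 + 4u^2 - 9u + C


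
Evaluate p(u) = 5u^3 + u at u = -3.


Using direct substitution:
  5 * (-3)^3 = -135
  0 * (-3)^2 = 0
  1 * (-3)^1 = -3
  constant: 0
Sum = -135 + 0 - 3 + 0 = -138


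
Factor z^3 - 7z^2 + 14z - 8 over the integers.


Try integer roots (divisors of -8). z=1: p(1)=0.
Divide out (z - 1): quotient is z^2 - 6z + 8.
Factor the quadratic: (z - 4)(z - 2)
Result: (z - 1)(z - 4)(z - 2)


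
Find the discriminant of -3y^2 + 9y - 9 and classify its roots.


D = b^2 - 4ac = (9)^2 - 4(-3)(-9) = 81 - 108 = -27
Since D < 0: two complex conjugate roots (no real roots)


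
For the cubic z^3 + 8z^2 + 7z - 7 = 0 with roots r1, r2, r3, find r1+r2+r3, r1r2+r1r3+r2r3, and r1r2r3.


Monic cubic z^3+bz^2+cz+d=0: sum=-b, pairwise sum=c, product=-d.
b=8, c=7, d=-7
r1+r2+r3 = -8
r1r2+r1r3+r2r3 = 7
r1r2r3 = 7


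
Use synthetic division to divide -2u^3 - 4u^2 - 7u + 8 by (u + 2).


Synthetic division with c = -2. Coefficients: -2, -4, -7, 8
Bring down -2.
  -2 * -2 = 4; 4 - 4 = 0
  0 * -2 = 0; 0 - 7 = -7
  -7 * -2 = 14; 14 + 8 = 22
Quotient: -2u^2 - 7, Remainder: 22


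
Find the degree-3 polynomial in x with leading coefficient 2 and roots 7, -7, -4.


p(x) = 2(x - 7)(x + 7)(x + 4)
Expand: 2x^3 + 8x^2 - 98x - 392


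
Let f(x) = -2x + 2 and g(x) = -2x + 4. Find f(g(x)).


Substitute g(x) into f:
f(g(x)) = -2*(-2x + 4) + 2
Expand and combine: 4x - 6


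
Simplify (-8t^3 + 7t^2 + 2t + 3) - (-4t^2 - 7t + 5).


Distribute the minus sign:
  (-8t^3 + 7t^2 + 2t + 3)
- (-4t^2 - 7t + 5)
Negate second polynomial: 4t^2 + 7t - 5
Add: -8t^3 + 11t^2 + 9t - 2


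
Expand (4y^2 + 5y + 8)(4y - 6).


Distribute each term of the first polynomial:
  (4y^2)(4y - 6) = 16y^3 - 24y^2
  (5y)(4y - 6) = 20y^2 - 30y
  (8)(4y - 6) = 32y - 48
Sum: 16y^3 - 4y^2 + 2y - 48


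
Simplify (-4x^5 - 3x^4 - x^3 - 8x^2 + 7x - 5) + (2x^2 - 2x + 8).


Align terms by degree and add:
  -4x^5 - 3x^4 - x^3 - 8x^2 + 7x - 5
+ 2x^2 - 2x + 8
= -4x^5 - 3x^4 - x^3 - 6x^2 + 5x + 3


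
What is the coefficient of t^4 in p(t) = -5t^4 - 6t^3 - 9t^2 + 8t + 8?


Read off the coefficient of t^4: -5


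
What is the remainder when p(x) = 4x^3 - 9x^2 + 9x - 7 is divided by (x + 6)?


By the Remainder Theorem, the remainder equals p(-6):
  4*(-6)^3 = -864
  -9*(-6)^2 = -324
  9*(-6)^1 = -54
  constant: -7
Sum: -864 - 324 - 54 - 7 = -1249


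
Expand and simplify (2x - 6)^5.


Expand (2x - 6)^5 by repeated multiplication:
  (2x - 6)^2 = 4x^2 - 24x + 36
  (2x - 6)^3 = 8x^3 - 72x^2 + 216x - 216
  (2x - 6)^4 = 16x^4 - 192x^3 + 864x^2 - 1728x + 1296
= 32x^5 - 480x^4 + 2880x^3 - 8640x^2 + 12960x - 7776


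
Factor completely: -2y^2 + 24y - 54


Roots satisfy r1 + r2 = -b/a = 12 and r1*r2 = c/a = 27.
So r1 = 3, r2 = 9.
-2y^2 + 24y - 54 = -2(y - r1)(y - r2) = -2(y - 3)(y - 9)


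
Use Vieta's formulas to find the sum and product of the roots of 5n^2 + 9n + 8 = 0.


For an^2+bn+c=0: sum = -b/a, product = c/a.
a=5, b=9, c=8
Sum = -(9)/5 = -9/5
Product = (8)/5 = 8/5


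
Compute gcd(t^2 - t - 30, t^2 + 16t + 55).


Factor each:
  t^2 - t - 30 = (t + 5)(t - 6)
  t^2 + 16t + 55 = (t + 5)(t + 11)
Common monic factor: t + 5


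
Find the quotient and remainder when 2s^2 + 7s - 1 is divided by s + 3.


(2s^2 + 7s - 1) / (s + 3)
Step 1: 2s * (s + 3) = 2s^2 + 6s; subtract.
Step 2: 1 * (s + 3) = s + 3; subtract.
Quotient: 2s + 1, Remainder: -4


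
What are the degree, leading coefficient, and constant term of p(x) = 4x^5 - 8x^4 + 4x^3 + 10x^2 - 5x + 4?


Highest power of x is 5, with coefficient 4. Constant term is 4.
Degree = 5, leading coefficient = 4, constant term = 4


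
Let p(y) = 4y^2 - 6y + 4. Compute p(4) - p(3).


p(4) = 44
p(3) = 22
p(4) - p(3) = 44 - 22 = 22


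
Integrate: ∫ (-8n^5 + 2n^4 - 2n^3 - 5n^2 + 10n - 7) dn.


Reverse power rule on each term:
  ∫ -8n^5 dn = -(4/3)n^6
  ∫ 2n^4 dn = (2/5)n^5
  ∫ -2n^3 dn = -(1/2)n^4
  ∫ -5n^2 dn = -(5/3)n^3
  ∫ 10n dn = 5n^2
  ∫ -7 dn = -7n
F(n) = -(4/3)n^6 + (2/5)n^5 - (1/2)n^4 - (5/3)n^3 + 5n^2 - 7n + C


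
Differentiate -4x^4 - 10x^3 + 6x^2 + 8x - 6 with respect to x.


Apply the power rule term by term:
  d/dx(-4x^4) = -16x^3
  d/dx(-10x^3) = -30x^2
  d/dx(6x^2) = 12x
  d/dx(8x) = 8
  d/dx(-6) = 0
p'(x) = -16x^3 - 30x^2 + 12x + 8


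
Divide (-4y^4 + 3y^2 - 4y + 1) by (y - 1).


(-4y^4 + 3y^2 - 4y + 1) / (y - 1)
Step 1: -4y^3 * (y - 1) = -4y^4 + 4y^3; subtract.
Step 2: -4y^2 * (y - 1) = -4y^3 + 4y^2; subtract.
Step 3: -y * (y - 1) = -y^2 + y; subtract.
Step 4: -5 * (y - 1) = -5y + 5; subtract.
Quotient: -4y^3 - 4y^2 - y - 5, Remainder: -4


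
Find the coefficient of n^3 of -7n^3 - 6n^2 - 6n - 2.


Read off the coefficient of n^3: -7


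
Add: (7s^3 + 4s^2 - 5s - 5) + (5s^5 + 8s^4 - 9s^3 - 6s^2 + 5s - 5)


Align terms by degree and add:
  7s^3 + 4s^2 - 5s - 5
+ 5s^5 + 8s^4 - 9s^3 - 6s^2 + 5s - 5
= 5s^5 + 8s^4 - 2s^3 - 2s^2 - 10


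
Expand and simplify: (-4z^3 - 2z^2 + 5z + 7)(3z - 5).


Distribute each term of the first polynomial:
  (-4z^3)(3z - 5) = -12z^4 + 20z^3
  (-2z^2)(3z - 5) = -6z^3 + 10z^2
  (5z)(3z - 5) = 15z^2 - 25z
  (7)(3z - 5) = 21z - 35
Sum: -12z^4 + 14z^3 + 25z^2 - 4z - 35


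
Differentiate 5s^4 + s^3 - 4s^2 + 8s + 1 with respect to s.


Apply the power rule term by term:
  d/ds(5s^4) = 20s^3
  d/ds(s^3) = 3s^2
  d/ds(-4s^2) = -8s
  d/ds(8s) = 8
  d/ds(1) = 0
p'(s) = 20s^3 + 3s^2 - 8s + 8


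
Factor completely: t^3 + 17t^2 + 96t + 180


Try integer roots (divisors of 180). t=-5: p(-5)=0.
Divide out (t + 5): quotient is t^2 + 12t + 36.
Factor the quadratic: (t + 6)(t + 6)
Result: (t + 5)(t + 6)(t + 6)


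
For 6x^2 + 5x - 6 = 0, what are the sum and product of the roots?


For ax^2+bx+c=0: sum = -b/a, product = c/a.
a=6, b=5, c=-6
Sum = -(5)/6 = -5/6
Product = (-6)/6 = -1


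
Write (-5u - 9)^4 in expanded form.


Expand (-5u - 9)^4 by repeated multiplication:
  (-5u - 9)^2 = 25u^2 + 90u + 81
  (-5u - 9)^3 = -125u^3 - 675u^2 - 1215u - 729
= 625u^4 + 4500u^3 + 12150u^2 + 14580u + 6561


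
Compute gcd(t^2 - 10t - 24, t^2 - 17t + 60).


Factor each:
  t^2 - 10t - 24 = (t - 12)(t + 2)
  t^2 - 17t + 60 = (t - 12)(t - 5)
Common monic factor: t - 12


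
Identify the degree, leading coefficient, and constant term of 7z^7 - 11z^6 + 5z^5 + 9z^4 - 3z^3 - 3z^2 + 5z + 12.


Highest power of z is 7, with coefficient 7. Constant term is 12.
Degree = 7, leading coefficient = 7, constant term = 12


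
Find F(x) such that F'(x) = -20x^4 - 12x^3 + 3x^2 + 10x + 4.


Reverse power rule on each term:
  ∫ -20x^4 dx = -4x^5
  ∫ -12x^3 dx = -3x^4
  ∫ 3x^2 dx = x^3
  ∫ 10x dx = 5x^2
  ∫ 4 dx = 4x
F(x) = -4x^5 - 3x^4 + x^3 + 5x^2 + 4x + C


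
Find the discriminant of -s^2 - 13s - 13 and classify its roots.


D = b^2 - 4ac = (-13)^2 - 4(-1)(-13) = 169 - 52 = 117
Since D > 0: two distinct irrational roots


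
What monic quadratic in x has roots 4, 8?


p(x) = (x - 4)(x - 8)
Expand: x^2 - 12x + 32


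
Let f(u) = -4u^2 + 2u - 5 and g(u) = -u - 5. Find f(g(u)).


Substitute g(u) into f:
f(g(u)) = -4*(-u - 5)^2 + 2*(-u - 5) + (-5)
(-u - 5)^2 = u^2 + 10u + 25
Expand and combine: -4u^2 - 42u - 115


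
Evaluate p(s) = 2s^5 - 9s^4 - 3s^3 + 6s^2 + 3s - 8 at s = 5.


Using direct substitution:
  2 * (5)^5 = 6250
  -9 * (5)^4 = -5625
  -3 * (5)^3 = -375
  6 * (5)^2 = 150
  3 * (5)^1 = 15
  constant: -8
Sum = 6250 - 5625 - 375 + 150 + 15 - 8 = 407


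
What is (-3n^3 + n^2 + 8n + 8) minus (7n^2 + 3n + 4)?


Distribute the minus sign:
  (-3n^3 + n^2 + 8n + 8)
- (7n^2 + 3n + 4)
Negate second polynomial: -7n^2 - 3n - 4
Add: -3n^3 - 6n^2 + 5n + 4


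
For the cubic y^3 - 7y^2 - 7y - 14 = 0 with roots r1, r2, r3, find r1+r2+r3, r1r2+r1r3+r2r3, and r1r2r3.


Monic cubic y^3+by^2+cy+d=0: sum=-b, pairwise sum=c, product=-d.
b=-7, c=-7, d=-14
r1+r2+r3 = 7
r1r2+r1r3+r2r3 = -7
r1r2r3 = 14


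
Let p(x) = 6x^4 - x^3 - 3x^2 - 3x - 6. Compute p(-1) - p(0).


p(-1) = 1
p(0) = -6
p(-1) - p(0) = 1 + 6 = 7


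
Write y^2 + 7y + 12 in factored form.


Roots satisfy r1 + r2 = -b/a = -7 and r1*r2 = c/a = 12.
So r1 = -4, r2 = -3.
y^2 + 7y + 12 = (y - r1)(y - r2) = (y + 4)(y + 3)


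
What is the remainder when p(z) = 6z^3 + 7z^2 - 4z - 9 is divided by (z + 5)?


By the Remainder Theorem, the remainder equals p(-5):
  6*(-5)^3 = -750
  7*(-5)^2 = 175
  -4*(-5)^1 = 20
  constant: -9
Sum: -750 + 175 + 20 - 9 = -564


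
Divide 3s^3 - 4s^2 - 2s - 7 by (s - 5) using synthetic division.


Synthetic division with c = 5. Coefficients: 3, -4, -2, -7
Bring down 3.
  3 * 5 = 15; 15 - 4 = 11
  11 * 5 = 55; 55 - 2 = 53
  53 * 5 = 265; 265 - 7 = 258
Quotient: 3s^2 + 11s + 53, Remainder: 258


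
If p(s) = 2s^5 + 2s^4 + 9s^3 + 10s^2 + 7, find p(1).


Using direct substitution:
  2 * (1)^5 = 2
  2 * (1)^4 = 2
  9 * (1)^3 = 9
  10 * (1)^2 = 10
  0 * (1)^1 = 0
  constant: 7
Sum = 2 + 2 + 9 + 10 + 0 + 7 = 30


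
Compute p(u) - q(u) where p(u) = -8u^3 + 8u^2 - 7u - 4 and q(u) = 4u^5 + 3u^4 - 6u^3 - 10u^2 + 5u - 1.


Distribute the minus sign:
  (-8u^3 + 8u^2 - 7u - 4)
- (4u^5 + 3u^4 - 6u^3 - 10u^2 + 5u - 1)
Negate second polynomial: -4u^5 - 3u^4 + 6u^3 + 10u^2 - 5u + 1
Add: -4u^5 - 3u^4 - 2u^3 + 18u^2 - 12u - 3


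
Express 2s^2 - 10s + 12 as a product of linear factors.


Roots satisfy r1 + r2 = -b/a = 5 and r1*r2 = c/a = 6.
So r1 = 2, r2 = 3.
2s^2 - 10s + 12 = 2(s - r1)(s - r2) = 2(s - 2)(s - 3)


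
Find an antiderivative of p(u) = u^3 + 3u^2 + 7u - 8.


Reverse power rule on each term:
  ∫ u^3 du = (1/4)u^4
  ∫ 3u^2 du = u^3
  ∫ 7u du = (7/2)u^2
  ∫ -8 du = -8u
F(u) = (1/4)u^4 + u^3 + (7/2)u^2 - 8u + C


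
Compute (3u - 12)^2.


Expand (3u - 12)^2 by repeated multiplication:
= 9u^2 - 72u + 144


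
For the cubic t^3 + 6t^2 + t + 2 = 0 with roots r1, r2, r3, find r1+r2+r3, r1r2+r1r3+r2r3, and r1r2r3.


Monic cubic t^3+bt^2+ct+d=0: sum=-b, pairwise sum=c, product=-d.
b=6, c=1, d=2
r1+r2+r3 = -6
r1r2+r1r3+r2r3 = 1
r1r2r3 = -2


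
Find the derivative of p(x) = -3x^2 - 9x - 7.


Apply the power rule term by term:
  d/dx(-3x^2) = -6x
  d/dx(-9x) = -9
  d/dx(-7) = 0
p'(x) = -6x - 9


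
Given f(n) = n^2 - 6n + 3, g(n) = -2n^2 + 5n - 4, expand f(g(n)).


Substitute g(n) into f:
f(g(n)) = 1*(-2n^2 + 5n - 4)^2 + (-6)*(-2n^2 + 5n - 4) + 3
(-2n^2 + 5n - 4)^2 = 4n^4 - 20n^3 + 41n^2 - 40n + 16
Expand and combine: 4n^4 - 20n^3 + 53n^2 - 70n + 43


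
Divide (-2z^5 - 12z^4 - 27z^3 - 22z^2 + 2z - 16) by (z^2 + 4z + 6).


(-2z^5 - 12z^4 - 27z^3 - 22z^2 + 2z - 16) / (z^2 + 4z + 6)
Step 1: -2z^3 * (z^2 + 4z + 6) = -2z^5 - 8z^4 - 12z^3; subtract.
Step 2: -4z^2 * (z^2 + 4z + 6) = -4z^4 - 16z^3 - 24z^2; subtract.
Step 3: z * (z^2 + 4z + 6) = z^3 + 4z^2 + 6z; subtract.
Step 4: -2 * (z^2 + 4z + 6) = -2z^2 - 8z - 12; subtract.
Quotient: -2z^3 - 4z^2 + z - 2, Remainder: 4z - 4


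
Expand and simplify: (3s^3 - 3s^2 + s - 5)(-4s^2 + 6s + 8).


Distribute each term of the first polynomial:
  (3s^3)(-4s^2 + 6s + 8) = -12s^5 + 18s^4 + 24s^3
  (-3s^2)(-4s^2 + 6s + 8) = 12s^4 - 18s^3 - 24s^2
  (s)(-4s^2 + 6s + 8) = -4s^3 + 6s^2 + 8s
  (-5)(-4s^2 + 6s + 8) = 20s^2 - 30s - 40
Sum: -12s^5 + 30s^4 + 2s^3 + 2s^2 - 22s - 40


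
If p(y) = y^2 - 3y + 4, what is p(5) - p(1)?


p(5) = 14
p(1) = 2
p(5) - p(1) = 14 - 2 = 12


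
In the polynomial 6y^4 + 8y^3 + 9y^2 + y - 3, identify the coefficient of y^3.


Read off the coefficient of y^3: 8


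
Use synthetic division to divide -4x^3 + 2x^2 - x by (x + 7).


Synthetic division with c = -7. Coefficients: -4, 2, -1, 0
Bring down -4.
  -4 * -7 = 28; 28 + 2 = 30
  30 * -7 = -210; -210 - 1 = -211
  -211 * -7 = 1477; 1477 + 0 = 1477
Quotient: -4x^2 + 30x - 211, Remainder: 1477


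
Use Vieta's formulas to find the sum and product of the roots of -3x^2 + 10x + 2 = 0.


For ax^2+bx+c=0: sum = -b/a, product = c/a.
a=-3, b=10, c=2
Sum = -(10)/-3 = 10/3
Product = (2)/-3 = -2/3


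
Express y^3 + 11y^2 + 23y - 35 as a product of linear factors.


Try integer roots (divisors of -35). y=-5: p(-5)=0.
Divide out (y + 5): quotient is y^2 + 6y - 7.
Factor the quadratic: (y - 1)(y + 7)
Result: (y + 5)(y - 1)(y + 7)


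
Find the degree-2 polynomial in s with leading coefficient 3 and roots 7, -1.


p(s) = 3(s - 7)(s + 1)
Expand: 3s^2 - 18s - 21


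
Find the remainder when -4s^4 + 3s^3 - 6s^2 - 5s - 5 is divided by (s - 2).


By the Remainder Theorem, the remainder equals p(2):
  -4*(2)^4 = -64
  3*(2)^3 = 24
  -6*(2)^2 = -24
  -5*(2)^1 = -10
  constant: -5
Sum: -64 + 24 - 24 - 10 - 5 = -79


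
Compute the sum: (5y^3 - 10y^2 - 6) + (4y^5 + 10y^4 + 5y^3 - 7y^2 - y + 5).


Align terms by degree and add:
  5y^3 - 10y^2 - 6
+ 4y^5 + 10y^4 + 5y^3 - 7y^2 - y + 5
= 4y^5 + 10y^4 + 10y^3 - 17y^2 - y - 1


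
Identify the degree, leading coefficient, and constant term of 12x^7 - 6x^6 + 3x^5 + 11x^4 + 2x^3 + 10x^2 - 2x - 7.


Highest power of x is 7, with coefficient 12. Constant term is -7.
Degree = 7, leading coefficient = 12, constant term = -7


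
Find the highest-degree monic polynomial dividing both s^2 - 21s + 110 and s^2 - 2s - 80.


Factor each:
  s^2 - 21s + 110 = (s - 10)(s - 11)
  s^2 - 2s - 80 = (s - 10)(s + 8)
Common monic factor: s - 10


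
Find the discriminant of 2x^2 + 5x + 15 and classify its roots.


D = b^2 - 4ac = (5)^2 - 4(2)(15) = 25 - 120 = -95
Since D < 0: two complex conjugate roots (no real roots)


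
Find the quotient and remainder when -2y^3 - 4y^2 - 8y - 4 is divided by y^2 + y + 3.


(-2y^3 - 4y^2 - 8y - 4) / (y^2 + y + 3)
Step 1: -2y * (y^2 + y + 3) = -2y^3 - 2y^2 - 6y; subtract.
Step 2: -2 * (y^2 + y + 3) = -2y^2 - 2y - 6; subtract.
Quotient: -2y - 2, Remainder: 2


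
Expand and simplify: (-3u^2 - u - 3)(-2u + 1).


Distribute each term of the first polynomial:
  (-3u^2)(-2u + 1) = 6u^3 - 3u^2
  (-u)(-2u + 1) = 2u^2 - u
  (-3)(-2u + 1) = 6u - 3
Sum: 6u^3 - u^2 + 5u - 3


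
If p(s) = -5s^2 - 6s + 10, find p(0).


Using direct substitution:
  -5 * (0)^2 = 0
  -6 * (0)^1 = 0
  constant: 10
Sum = 0 + 0 + 10 = 10


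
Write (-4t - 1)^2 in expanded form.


Expand (-4t - 1)^2 by repeated multiplication:
= 16t^2 + 8t + 1


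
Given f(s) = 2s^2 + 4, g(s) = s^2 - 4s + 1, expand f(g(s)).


Substitute g(s) into f:
f(g(s)) = 2*(s^2 - 4s + 1)^2 + 4
(s^2 - 4s + 1)^2 = s^4 - 8s^3 + 18s^2 - 8s + 1
Expand and combine: 2s^4 - 16s^3 + 36s^2 - 16s + 6


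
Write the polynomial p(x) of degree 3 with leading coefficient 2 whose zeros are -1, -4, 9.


p(x) = 2(x + 1)(x + 4)(x - 9)
Expand: 2x^3 - 8x^2 - 82x - 72


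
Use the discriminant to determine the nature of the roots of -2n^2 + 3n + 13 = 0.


D = b^2 - 4ac = (3)^2 - 4(-2)(13) = 9 + 104 = 113
Since D > 0: two distinct irrational roots


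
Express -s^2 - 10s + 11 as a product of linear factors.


Roots satisfy r1 + r2 = -b/a = -10 and r1*r2 = c/a = -11.
So r1 = -11, r2 = 1.
-s^2 - 10s + 11 = -(s - r1)(s - r2) = -(s + 11)(s - 1)


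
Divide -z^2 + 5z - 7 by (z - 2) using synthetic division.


Synthetic division with c = 2. Coefficients: -1, 5, -7
Bring down -1.
  -1 * 2 = -2; -2 + 5 = 3
  3 * 2 = 6; 6 - 7 = -1
Quotient: -z + 3, Remainder: -1


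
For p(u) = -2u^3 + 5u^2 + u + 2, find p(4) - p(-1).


p(4) = -42
p(-1) = 8
p(4) - p(-1) = -42 - 8 = -50


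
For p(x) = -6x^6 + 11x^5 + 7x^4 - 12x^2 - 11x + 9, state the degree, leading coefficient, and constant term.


Highest power of x is 6, with coefficient -6. Constant term is 9.
Degree = 6, leading coefficient = -6, constant term = 9


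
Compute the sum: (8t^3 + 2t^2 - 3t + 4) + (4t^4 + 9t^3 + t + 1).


Align terms by degree and add:
  8t^3 + 2t^2 - 3t + 4
+ 4t^4 + 9t^3 + t + 1
= 4t^4 + 17t^3 + 2t^2 - 2t + 5


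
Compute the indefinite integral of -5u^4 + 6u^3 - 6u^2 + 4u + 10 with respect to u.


Reverse power rule on each term:
  ∫ -5u^4 du = -u^5
  ∫ 6u^3 du = (3/2)u^4
  ∫ -6u^2 du = -2u^3
  ∫ 4u du = 2u^2
  ∫ 10 du = 10u
F(u) = -u^5 + (3/2)u^4 - 2u^3 + 2u^2 + 10u + C


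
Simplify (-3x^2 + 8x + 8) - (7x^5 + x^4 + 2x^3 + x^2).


Distribute the minus sign:
  (-3x^2 + 8x + 8)
- (7x^5 + x^4 + 2x^3 + x^2)
Negate second polynomial: -7x^5 - x^4 - 2x^3 - x^2
Add: -7x^5 - x^4 - 2x^3 - 4x^2 + 8x + 8


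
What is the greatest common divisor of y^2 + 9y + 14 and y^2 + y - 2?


Factor each:
  y^2 + 9y + 14 = (y + 2)(y + 7)
  y^2 + y - 2 = (y + 2)(y - 1)
Common monic factor: y + 2


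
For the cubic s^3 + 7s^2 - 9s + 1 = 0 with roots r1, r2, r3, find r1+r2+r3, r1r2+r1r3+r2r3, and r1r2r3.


Monic cubic s^3+bs^2+cs+d=0: sum=-b, pairwise sum=c, product=-d.
b=7, c=-9, d=1
r1+r2+r3 = -7
r1r2+r1r3+r2r3 = -9
r1r2r3 = -1


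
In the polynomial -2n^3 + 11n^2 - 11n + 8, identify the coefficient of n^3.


Read off the coefficient of n^3: -2


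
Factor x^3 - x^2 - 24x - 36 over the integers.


Try integer roots (divisors of -36). x=-2: p(-2)=0.
Divide out (x + 2): quotient is x^2 - 3x - 18.
Factor the quadratic: (x - 6)(x + 3)
Result: (x + 2)(x - 6)(x + 3)


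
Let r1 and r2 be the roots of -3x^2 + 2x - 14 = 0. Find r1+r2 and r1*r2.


For ax^2+bx+c=0: sum = -b/a, product = c/a.
a=-3, b=2, c=-14
Sum = -(2)/-3 = 2/3
Product = (-14)/-3 = 14/3


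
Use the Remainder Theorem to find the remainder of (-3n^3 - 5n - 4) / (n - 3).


By the Remainder Theorem, the remainder equals p(3):
  -3*(3)^3 = -81
  0*(3)^2 = 0
  -5*(3)^1 = -15
  constant: -4
Sum: -81 + 0 - 15 - 4 = -100


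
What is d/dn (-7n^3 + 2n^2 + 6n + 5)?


Apply the power rule term by term:
  d/dn(-7n^3) = -21n^2
  d/dn(2n^2) = 4n
  d/dn(6n) = 6
  d/dn(5) = 0
p'(n) = -21n^2 + 4n + 6


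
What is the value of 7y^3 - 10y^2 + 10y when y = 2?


Using direct substitution:
  7 * (2)^3 = 56
  -10 * (2)^2 = -40
  10 * (2)^1 = 20
  constant: 0
Sum = 56 - 40 + 20 + 0 = 36


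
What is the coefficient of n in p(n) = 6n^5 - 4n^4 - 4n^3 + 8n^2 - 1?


Read off the coefficient of n: 0


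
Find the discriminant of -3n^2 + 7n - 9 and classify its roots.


D = b^2 - 4ac = (7)^2 - 4(-3)(-9) = 49 - 108 = -59
Since D < 0: two complex conjugate roots (no real roots)


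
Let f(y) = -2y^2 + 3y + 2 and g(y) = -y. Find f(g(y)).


Substitute g(y) into f:
f(g(y)) = -2*(-y)^2 + 3*(-y) + 2
(-y)^2 = y^2
Expand and combine: -2y^2 - 3y + 2


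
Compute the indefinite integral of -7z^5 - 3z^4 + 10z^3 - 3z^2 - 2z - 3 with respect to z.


Reverse power rule on each term:
  ∫ -7z^5 dz = -(7/6)z^6
  ∫ -3z^4 dz = -(3/5)z^5
  ∫ 10z^3 dz = (5/2)z^4
  ∫ -3z^2 dz = -z^3
  ∫ -2z dz = -z^2
  ∫ -3 dz = -3z
F(z) = -(7/6)z^6 - (3/5)z^5 + (5/2)z^4 - z^3 - z^2 - 3z + C


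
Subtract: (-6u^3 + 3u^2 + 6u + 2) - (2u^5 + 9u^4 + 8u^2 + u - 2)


Distribute the minus sign:
  (-6u^3 + 3u^2 + 6u + 2)
- (2u^5 + 9u^4 + 8u^2 + u - 2)
Negate second polynomial: -2u^5 - 9u^4 - 8u^2 - u + 2
Add: -2u^5 - 9u^4 - 6u^3 - 5u^2 + 5u + 4


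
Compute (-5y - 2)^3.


Expand (-5y - 2)^3 by repeated multiplication:
  (-5y - 2)^2 = 25y^2 + 20y + 4
= -125y^3 - 150y^2 - 60y - 8


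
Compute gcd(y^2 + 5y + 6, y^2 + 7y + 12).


Factor each:
  y^2 + 5y + 6 = (y + 3)(y + 2)
  y^2 + 7y + 12 = (y + 3)(y + 4)
Common monic factor: y + 3


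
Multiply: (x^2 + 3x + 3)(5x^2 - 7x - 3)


Distribute each term of the first polynomial:
  (x^2)(5x^2 - 7x - 3) = 5x^4 - 7x^3 - 3x^2
  (3x)(5x^2 - 7x - 3) = 15x^3 - 21x^2 - 9x
  (3)(5x^2 - 7x - 3) = 15x^2 - 21x - 9
Sum: 5x^4 + 8x^3 - 9x^2 - 30x - 9


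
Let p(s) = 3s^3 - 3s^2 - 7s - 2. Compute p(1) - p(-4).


p(1) = -9
p(-4) = -214
p(1) - p(-4) = -9 + 214 = 205


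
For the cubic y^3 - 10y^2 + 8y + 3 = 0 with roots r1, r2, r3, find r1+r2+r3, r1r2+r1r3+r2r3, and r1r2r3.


Monic cubic y^3+by^2+cy+d=0: sum=-b, pairwise sum=c, product=-d.
b=-10, c=8, d=3
r1+r2+r3 = 10
r1r2+r1r3+r2r3 = 8
r1r2r3 = -3


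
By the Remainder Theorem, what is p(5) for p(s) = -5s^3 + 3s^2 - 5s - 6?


By the Remainder Theorem, the remainder equals p(5):
  -5*(5)^3 = -625
  3*(5)^2 = 75
  -5*(5)^1 = -25
  constant: -6
Sum: -625 + 75 - 25 - 6 = -581


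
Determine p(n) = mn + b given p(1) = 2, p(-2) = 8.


p(n) = mn + b. Using p(1)=2, p(-2)=8:
m = (2 - 8)/(1 + 2) = -6/3 = -2
b = 2 - m*(1) = 2 + 2 = 4
p(n) = -2n + 4


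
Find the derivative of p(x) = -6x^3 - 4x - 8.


Apply the power rule term by term:
  d/dx(-6x^3) = -18x^2
  d/dx(-4x) = -4
  d/dx(-8) = 0
p'(x) = -18x^2 - 4


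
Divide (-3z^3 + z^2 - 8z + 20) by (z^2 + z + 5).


(-3z^3 + z^2 - 8z + 20) / (z^2 + z + 5)
Step 1: -3z * (z^2 + z + 5) = -3z^3 - 3z^2 - 15z; subtract.
Step 2: 4 * (z^2 + z + 5) = 4z^2 + 4z + 20; subtract.
Quotient: -3z + 4, Remainder: 3z


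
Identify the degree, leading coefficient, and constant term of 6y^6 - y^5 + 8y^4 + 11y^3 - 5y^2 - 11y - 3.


Highest power of y is 6, with coefficient 6. Constant term is -3.
Degree = 6, leading coefficient = 6, constant term = -3


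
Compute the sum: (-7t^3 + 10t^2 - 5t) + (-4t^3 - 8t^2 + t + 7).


Align terms by degree and add:
  -7t^3 + 10t^2 - 5t
  -4t^3 - 8t^2 + t + 7
= -11t^3 + 2t^2 - 4t + 7


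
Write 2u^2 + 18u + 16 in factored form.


Roots satisfy r1 + r2 = -b/a = -9 and r1*r2 = c/a = 8.
So r1 = -1, r2 = -8.
2u^2 + 18u + 16 = 2(u - r1)(u - r2) = 2(u + 1)(u + 8)


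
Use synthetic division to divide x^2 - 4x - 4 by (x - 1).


Synthetic division with c = 1. Coefficients: 1, -4, -4
Bring down 1.
  1 * 1 = 1; 1 - 4 = -3
  -3 * 1 = -3; -3 - 4 = -7
Quotient: x - 3, Remainder: -7


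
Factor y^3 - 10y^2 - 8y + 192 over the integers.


Try integer roots (divisors of 192). y=6: p(6)=0.
Divide out (y - 6): quotient is y^2 - 4y - 32.
Factor the quadratic: (y - 8)(y + 4)
Result: (y - 6)(y - 8)(y + 4)


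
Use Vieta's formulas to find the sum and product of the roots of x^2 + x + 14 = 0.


For ax^2+bx+c=0: sum = -b/a, product = c/a.
a=1, b=1, c=14
Sum = -(1)/1 = -1
Product = (14)/1 = 14


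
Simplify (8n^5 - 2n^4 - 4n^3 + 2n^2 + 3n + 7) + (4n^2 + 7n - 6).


Align terms by degree and add:
  8n^5 - 2n^4 - 4n^3 + 2n^2 + 3n + 7
+ 4n^2 + 7n - 6
= 8n^5 - 2n^4 - 4n^3 + 6n^2 + 10n + 1


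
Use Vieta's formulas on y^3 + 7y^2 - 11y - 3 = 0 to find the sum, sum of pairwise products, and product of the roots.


Monic cubic y^3+by^2+cy+d=0: sum=-b, pairwise sum=c, product=-d.
b=7, c=-11, d=-3
r1+r2+r3 = -7
r1r2+r1r3+r2r3 = -11
r1r2r3 = 3


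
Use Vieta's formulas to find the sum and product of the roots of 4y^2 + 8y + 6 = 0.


For ay^2+by+c=0: sum = -b/a, product = c/a.
a=4, b=8, c=6
Sum = -(8)/4 = -2
Product = (6)/4 = 3/2


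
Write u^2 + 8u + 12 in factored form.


Roots satisfy r1 + r2 = -b/a = -8 and r1*r2 = c/a = 12.
So r1 = -6, r2 = -2.
u^2 + 8u + 12 = (u - r1)(u - r2) = (u + 6)(u + 2)


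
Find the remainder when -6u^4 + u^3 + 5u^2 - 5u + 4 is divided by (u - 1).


By the Remainder Theorem, the remainder equals p(1):
  -6*(1)^4 = -6
  1*(1)^3 = 1
  5*(1)^2 = 5
  -5*(1)^1 = -5
  constant: 4
Sum: -6 + 1 + 5 - 5 + 4 = -1


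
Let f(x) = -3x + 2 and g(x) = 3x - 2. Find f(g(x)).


Substitute g(x) into f:
f(g(x)) = -3*(3x - 2) + 2
Expand and combine: -9x + 8


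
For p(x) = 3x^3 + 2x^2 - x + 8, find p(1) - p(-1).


p(1) = 12
p(-1) = 8
p(1) - p(-1) = 12 - 8 = 4


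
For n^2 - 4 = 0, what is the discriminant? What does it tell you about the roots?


D = b^2 - 4ac = (0)^2 - 4(1)(-4) = 0 + 16 = 16
Since D > 0: two distinct rational roots


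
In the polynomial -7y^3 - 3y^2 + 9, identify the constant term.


Read off the constant term: 9


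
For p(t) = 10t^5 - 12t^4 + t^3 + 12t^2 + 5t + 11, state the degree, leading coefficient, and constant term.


Highest power of t is 5, with coefficient 10. Constant term is 11.
Degree = 5, leading coefficient = 10, constant term = 11


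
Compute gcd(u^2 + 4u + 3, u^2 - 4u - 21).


Factor each:
  u^2 + 4u + 3 = (u + 3)(u + 1)
  u^2 - 4u - 21 = (u + 3)(u - 7)
Common monic factor: u + 3


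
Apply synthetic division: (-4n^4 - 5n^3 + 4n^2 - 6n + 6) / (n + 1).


Synthetic division with c = -1. Coefficients: -4, -5, 4, -6, 6
Bring down -4.
  -4 * -1 = 4; 4 - 5 = -1
  -1 * -1 = 1; 1 + 4 = 5
  5 * -1 = -5; -5 - 6 = -11
  -11 * -1 = 11; 11 + 6 = 17
Quotient: -4n^3 - n^2 + 5n - 11, Remainder: 17


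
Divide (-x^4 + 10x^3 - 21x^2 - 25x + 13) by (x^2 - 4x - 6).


(-x^4 + 10x^3 - 21x^2 - 25x + 13) / (x^2 - 4x - 6)
Step 1: -x^2 * (x^2 - 4x - 6) = -x^4 + 4x^3 + 6x^2; subtract.
Step 2: 6x * (x^2 - 4x - 6) = 6x^3 - 24x^2 - 36x; subtract.
Step 3: -3 * (x^2 - 4x - 6) = -3x^2 + 12x + 18; subtract.
Quotient: -x^2 + 6x - 3, Remainder: -x - 5


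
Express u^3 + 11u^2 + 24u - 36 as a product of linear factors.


Try integer roots (divisors of -36). u=-6: p(-6)=0.
Divide out (u + 6): quotient is u^2 + 5u - 6.
Factor the quadratic: (u - 1)(u + 6)
Result: (u + 6)(u - 1)(u + 6)


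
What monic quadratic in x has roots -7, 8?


p(x) = (x + 7)(x - 8)
Expand: x^2 - x - 56


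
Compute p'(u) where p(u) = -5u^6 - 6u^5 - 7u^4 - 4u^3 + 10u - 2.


Apply the power rule term by term:
  d/du(-5u^6) = -30u^5
  d/du(-6u^5) = -30u^4
  d/du(-7u^4) = -28u^3
  d/du(-4u^3) = -12u^2
  d/du(10u) = 10
  d/du(-2) = 0
p'(u) = -30u^5 - 30u^4 - 28u^3 - 12u^2 + 10


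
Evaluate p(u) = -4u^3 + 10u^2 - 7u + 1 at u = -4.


Using direct substitution:
  -4 * (-4)^3 = 256
  10 * (-4)^2 = 160
  -7 * (-4)^1 = 28
  constant: 1
Sum = 256 + 160 + 28 + 1 = 445


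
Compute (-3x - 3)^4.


Expand (-3x - 3)^4 by repeated multiplication:
  (-3x - 3)^2 = 9x^2 + 18x + 9
  (-3x - 3)^3 = -27x^3 - 81x^2 - 81x - 27
= 81x^4 + 324x^3 + 486x^2 + 324x + 81


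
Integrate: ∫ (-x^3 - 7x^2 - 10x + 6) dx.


Reverse power rule on each term:
  ∫ -x^3 dx = -(1/4)x^4
  ∫ -7x^2 dx = -(7/3)x^3
  ∫ -10x dx = -5x^2
  ∫ 6 dx = 6x
F(x) = -(1/4)x^4 - (7/3)x^3 - 5x^2 + 6x + C


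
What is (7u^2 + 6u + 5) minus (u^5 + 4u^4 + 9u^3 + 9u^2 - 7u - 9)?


Distribute the minus sign:
  (7u^2 + 6u + 5)
- (u^5 + 4u^4 + 9u^3 + 9u^2 - 7u - 9)
Negate second polynomial: -u^5 - 4u^4 - 9u^3 - 9u^2 + 7u + 9
Add: -u^5 - 4u^4 - 9u^3 - 2u^2 + 13u + 14


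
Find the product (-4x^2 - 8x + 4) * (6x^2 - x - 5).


Distribute each term of the first polynomial:
  (-4x^2)(6x^2 - x - 5) = -24x^4 + 4x^3 + 20x^2
  (-8x)(6x^2 - x - 5) = -48x^3 + 8x^2 + 40x
  (4)(6x^2 - x - 5) = 24x^2 - 4x - 20
Sum: -24x^4 - 44x^3 + 52x^2 + 36x - 20


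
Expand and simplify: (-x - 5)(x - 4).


Distribute each term of the first polynomial:
  (-x)(x - 4) = -x^2 + 4x
  (-5)(x - 4) = -5x + 20
Sum: -x^2 - x + 20


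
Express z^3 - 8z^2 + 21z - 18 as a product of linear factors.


Try integer roots (divisors of -18). z=3: p(3)=0.
Divide out (z - 3): quotient is z^2 - 5z + 6.
Factor the quadratic: (z - 3)(z - 2)
Result: (z - 3)(z - 3)(z - 2)


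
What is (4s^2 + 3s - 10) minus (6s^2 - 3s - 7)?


Distribute the minus sign:
  (4s^2 + 3s - 10)
- (6s^2 - 3s - 7)
Negate second polynomial: -6s^2 + 3s + 7
Add: -2s^2 + 6s - 3


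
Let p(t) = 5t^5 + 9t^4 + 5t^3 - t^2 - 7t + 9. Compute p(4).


Using direct substitution:
  5 * (4)^5 = 5120
  9 * (4)^4 = 2304
  5 * (4)^3 = 320
  -1 * (4)^2 = -16
  -7 * (4)^1 = -28
  constant: 9
Sum = 5120 + 2304 + 320 - 16 - 28 + 9 = 7709


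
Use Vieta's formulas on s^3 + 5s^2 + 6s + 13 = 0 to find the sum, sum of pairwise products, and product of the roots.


Monic cubic s^3+bs^2+cs+d=0: sum=-b, pairwise sum=c, product=-d.
b=5, c=6, d=13
r1+r2+r3 = -5
r1r2+r1r3+r2r3 = 6
r1r2r3 = -13


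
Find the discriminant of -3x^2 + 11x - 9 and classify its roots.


D = b^2 - 4ac = (11)^2 - 4(-3)(-9) = 121 - 108 = 13
Since D > 0: two distinct irrational roots


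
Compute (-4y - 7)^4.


Expand (-4y - 7)^4 by repeated multiplication:
  (-4y - 7)^2 = 16y^2 + 56y + 49
  (-4y - 7)^3 = -64y^3 - 336y^2 - 588y - 343
= 256y^4 + 1792y^3 + 4704y^2 + 5488y + 2401


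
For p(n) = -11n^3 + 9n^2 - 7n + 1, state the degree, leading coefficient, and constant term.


Highest power of n is 3, with coefficient -11. Constant term is 1.
Degree = 3, leading coefficient = -11, constant term = 1


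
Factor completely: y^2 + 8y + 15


Roots satisfy r1 + r2 = -b/a = -8 and r1*r2 = c/a = 15.
So r1 = -3, r2 = -5.
y^2 + 8y + 15 = (y - r1)(y - r2) = (y + 3)(y + 5)


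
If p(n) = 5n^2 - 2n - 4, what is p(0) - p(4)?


p(0) = -4
p(4) = 68
p(0) - p(4) = -4 - 68 = -72


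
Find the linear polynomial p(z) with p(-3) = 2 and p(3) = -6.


p(z) = mz + b. Using p(-3)=2, p(3)=-6:
m = (2 + 6)/(-3 - 3) = 8/-6 = -4/3
b = 2 - m*(-3) = 2 - 4 = -2
p(z) = -(4/3)z - 2


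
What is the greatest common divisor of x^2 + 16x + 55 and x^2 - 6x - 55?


Factor each:
  x^2 + 16x + 55 = (x + 5)(x + 11)
  x^2 - 6x - 55 = (x + 5)(x - 11)
Common monic factor: x + 5


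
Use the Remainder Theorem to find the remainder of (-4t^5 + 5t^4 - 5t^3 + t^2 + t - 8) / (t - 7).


By the Remainder Theorem, the remainder equals p(7):
  -4*(7)^5 = -67228
  5*(7)^4 = 12005
  -5*(7)^3 = -1715
  1*(7)^2 = 49
  1*(7)^1 = 7
  constant: -8
Sum: -67228 + 12005 - 1715 + 49 + 7 - 8 = -56890


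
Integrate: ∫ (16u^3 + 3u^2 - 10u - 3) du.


Reverse power rule on each term:
  ∫ 16u^3 du = 4u^4
  ∫ 3u^2 du = u^3
  ∫ -10u du = -5u^2
  ∫ -3 du = -3u
F(u) = 4u^4 + u^3 - 5u^2 - 3u + C


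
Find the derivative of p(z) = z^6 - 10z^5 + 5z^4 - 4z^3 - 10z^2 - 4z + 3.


Apply the power rule term by term:
  d/dz(z^6) = 6z^5
  d/dz(-10z^5) = -50z^4
  d/dz(5z^4) = 20z^3
  d/dz(-4z^3) = -12z^2
  d/dz(-10z^2) = -20z
  d/dz(-4z) = -4
  d/dz(3) = 0
p'(z) = 6z^5 - 50z^4 + 20z^3 - 12z^2 - 20z - 4


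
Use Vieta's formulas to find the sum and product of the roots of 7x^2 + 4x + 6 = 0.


For ax^2+bx+c=0: sum = -b/a, product = c/a.
a=7, b=4, c=6
Sum = -(4)/7 = -4/7
Product = (6)/7 = 6/7


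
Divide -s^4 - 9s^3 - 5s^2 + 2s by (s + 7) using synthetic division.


Synthetic division with c = -7. Coefficients: -1, -9, -5, 2, 0
Bring down -1.
  -1 * -7 = 7; 7 - 9 = -2
  -2 * -7 = 14; 14 - 5 = 9
  9 * -7 = -63; -63 + 2 = -61
  -61 * -7 = 427; 427 + 0 = 427
Quotient: -s^3 - 2s^2 + 9s - 61, Remainder: 427


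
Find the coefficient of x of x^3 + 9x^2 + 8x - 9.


Read off the coefficient of x: 8


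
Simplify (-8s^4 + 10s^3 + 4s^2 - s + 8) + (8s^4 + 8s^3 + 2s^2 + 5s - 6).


Align terms by degree and add:
  -8s^4 + 10s^3 + 4s^2 - s + 8
+ 8s^4 + 8s^3 + 2s^2 + 5s - 6
= 18s^3 + 6s^2 + 4s + 2


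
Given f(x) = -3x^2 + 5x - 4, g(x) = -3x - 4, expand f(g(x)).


Substitute g(x) into f:
f(g(x)) = -3*(-3x - 4)^2 + 5*(-3x - 4) + (-4)
(-3x - 4)^2 = 9x^2 + 24x + 16
Expand and combine: -27x^2 - 87x - 72


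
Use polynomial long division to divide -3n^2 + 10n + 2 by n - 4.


(-3n^2 + 10n + 2) / (n - 4)
Step 1: -3n * (n - 4) = -3n^2 + 12n; subtract.
Step 2: -2 * (n - 4) = -2n + 8; subtract.
Quotient: -3n - 2, Remainder: -6


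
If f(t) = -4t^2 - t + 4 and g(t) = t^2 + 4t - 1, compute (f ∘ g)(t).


Substitute g(t) into f:
f(g(t)) = -4*(t^2 + 4t - 1)^2 + (-1)*(t^2 + 4t - 1) + 4
(t^2 + 4t - 1)^2 = t^4 + 8t^3 + 14t^2 - 8t + 1
Expand and combine: -4t^4 - 32t^3 - 57t^2 + 28t + 1


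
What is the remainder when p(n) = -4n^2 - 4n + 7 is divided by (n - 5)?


By the Remainder Theorem, the remainder equals p(5):
  -4*(5)^2 = -100
  -4*(5)^1 = -20
  constant: 7
Sum: -100 - 20 + 7 = -113


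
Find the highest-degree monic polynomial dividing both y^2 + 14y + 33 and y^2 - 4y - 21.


Factor each:
  y^2 + 14y + 33 = (y + 3)(y + 11)
  y^2 - 4y - 21 = (y + 3)(y - 7)
Common monic factor: y + 3


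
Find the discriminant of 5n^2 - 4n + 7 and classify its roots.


D = b^2 - 4ac = (-4)^2 - 4(5)(7) = 16 - 140 = -124
Since D < 0: two complex conjugate roots (no real roots)


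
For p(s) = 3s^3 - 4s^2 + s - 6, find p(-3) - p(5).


p(-3) = -126
p(5) = 274
p(-3) - p(5) = -126 - 274 = -400


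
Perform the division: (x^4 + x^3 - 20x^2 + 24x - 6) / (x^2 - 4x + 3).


(x^4 + x^3 - 20x^2 + 24x - 6) / (x^2 - 4x + 3)
Step 1: x^2 * (x^2 - 4x + 3) = x^4 - 4x^3 + 3x^2; subtract.
Step 2: 5x * (x^2 - 4x + 3) = 5x^3 - 20x^2 + 15x; subtract.
Step 3: -3 * (x^2 - 4x + 3) = -3x^2 + 12x - 9; subtract.
Quotient: x^2 + 5x - 3, Remainder: -3x + 3


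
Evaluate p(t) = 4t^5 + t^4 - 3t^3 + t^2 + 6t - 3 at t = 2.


Using direct substitution:
  4 * (2)^5 = 128
  1 * (2)^4 = 16
  -3 * (2)^3 = -24
  1 * (2)^2 = 4
  6 * (2)^1 = 12
  constant: -3
Sum = 128 + 16 - 24 + 4 + 12 - 3 = 133


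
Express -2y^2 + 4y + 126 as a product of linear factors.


Roots satisfy r1 + r2 = -b/a = 2 and r1*r2 = c/a = -63.
So r1 = -7, r2 = 9.
-2y^2 + 4y + 126 = -2(y - r1)(y - r2) = -2(y + 7)(y - 9)


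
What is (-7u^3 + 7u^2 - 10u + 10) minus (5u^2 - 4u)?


Distribute the minus sign:
  (-7u^3 + 7u^2 - 10u + 10)
- (5u^2 - 4u)
Negate second polynomial: -5u^2 + 4u
Add: -7u^3 + 2u^2 - 6u + 10


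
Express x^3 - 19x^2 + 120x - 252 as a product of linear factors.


Try integer roots (divisors of -252). x=6: p(6)=0.
Divide out (x - 6): quotient is x^2 - 13x + 42.
Factor the quadratic: (x - 6)(x - 7)
Result: (x - 6)(x - 6)(x - 7)


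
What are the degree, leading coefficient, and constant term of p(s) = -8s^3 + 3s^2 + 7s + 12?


Highest power of s is 3, with coefficient -8. Constant term is 12.
Degree = 3, leading coefficient = -8, constant term = 12


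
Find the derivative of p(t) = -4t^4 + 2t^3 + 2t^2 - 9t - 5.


Apply the power rule term by term:
  d/dt(-4t^4) = -16t^3
  d/dt(2t^3) = 6t^2
  d/dt(2t^2) = 4t
  d/dt(-9t) = -9
  d/dt(-5) = 0
p'(t) = -16t^3 + 6t^2 + 4t - 9


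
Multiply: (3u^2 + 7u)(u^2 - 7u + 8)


Distribute each term of the first polynomial:
  (3u^2)(u^2 - 7u + 8) = 3u^4 - 21u^3 + 24u^2
  (7u)(u^2 - 7u + 8) = 7u^3 - 49u^2 + 56u
Sum: 3u^4 - 14u^3 - 25u^2 + 56u


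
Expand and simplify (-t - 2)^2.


Expand (-t - 2)^2 by repeated multiplication:
= t^2 + 4t + 4


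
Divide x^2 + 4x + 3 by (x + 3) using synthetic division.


Synthetic division with c = -3. Coefficients: 1, 4, 3
Bring down 1.
  1 * -3 = -3; -3 + 4 = 1
  1 * -3 = -3; -3 + 3 = 0
Quotient: x + 1, Remainder: 0


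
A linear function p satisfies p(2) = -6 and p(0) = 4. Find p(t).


p(t) = mt + b. Using p(2)=-6, p(0)=4:
m = (-6 - 4)/(2) = -10/2 = -5
b = -6 - m*(2) = -6 + 10 = 4
p(t) = -5t + 4


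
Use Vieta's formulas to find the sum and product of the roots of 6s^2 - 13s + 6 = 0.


For as^2+bs+c=0: sum = -b/a, product = c/a.
a=6, b=-13, c=6
Sum = -(-13)/6 = 13/6
Product = (6)/6 = 1


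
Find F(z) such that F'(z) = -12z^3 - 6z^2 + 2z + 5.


Reverse power rule on each term:
  ∫ -12z^3 dz = -3z^4
  ∫ -6z^2 dz = -2z^3
  ∫ 2z dz = z^2
  ∫ 5 dz = 5z
F(z) = -3z^4 - 2z^3 + z^2 + 5z + C


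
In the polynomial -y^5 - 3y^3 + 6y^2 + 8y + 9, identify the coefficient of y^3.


Read off the coefficient of y^3: -3


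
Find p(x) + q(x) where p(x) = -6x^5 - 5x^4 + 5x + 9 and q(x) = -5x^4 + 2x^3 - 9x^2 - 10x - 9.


Align terms by degree and add:
  -6x^5 - 5x^4 + 5x + 9
  -5x^4 + 2x^3 - 9x^2 - 10x - 9
= -6x^5 - 10x^4 + 2x^3 - 9x^2 - 5x


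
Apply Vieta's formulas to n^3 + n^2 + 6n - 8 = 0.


Monic cubic n^3+bn^2+cn+d=0: sum=-b, pairwise sum=c, product=-d.
b=1, c=6, d=-8
r1+r2+r3 = -1
r1r2+r1r3+r2r3 = 6
r1r2r3 = 8
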